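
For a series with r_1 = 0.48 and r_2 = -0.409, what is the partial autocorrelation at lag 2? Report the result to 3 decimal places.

-0.831

φ_{22} = (r_2 − r_1²) / (1 − r_1²)
r_1² = (0.48)² = 0.2304
Numerator = -0.409 − 0.2304 = -0.6394; denominator = 1 − 0.2304 = 0.7696
φ_{22} = -0.6394 / 0.7696 = -0.831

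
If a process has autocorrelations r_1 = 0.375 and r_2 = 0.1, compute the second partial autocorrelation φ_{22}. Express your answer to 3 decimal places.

φ_{22} = (r_2 − r_1²) / (1 − r_1²)
r_1² = (0.375)² = 0.140625
Numerator = 0.1 − 0.1406 = -0.0406; denominator = 1 − 0.1406 = 0.8594
φ_{22} = -0.0406 / 0.8594 = -0.047

-0.047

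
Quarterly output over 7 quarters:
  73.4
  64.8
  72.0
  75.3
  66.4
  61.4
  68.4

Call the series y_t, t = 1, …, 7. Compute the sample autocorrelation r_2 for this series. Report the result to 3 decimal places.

-0.440

Mean ȳ = (73.4 + 64.8 + 72.0 + 75.3 + 66.4 + 61.4 + 68.4)/7 = 68.8143
Σ(y_t−ȳ)(y_{t+2}−ȳ) = (14.6088) + (-26.0355) + (-7.6912) + (-48.0869) + (1.0002) = -66.2047
Denominator Σ(y_t−ȳ)² = 150.3286
r_2 = -66.2047 / 150.3286 = -0.440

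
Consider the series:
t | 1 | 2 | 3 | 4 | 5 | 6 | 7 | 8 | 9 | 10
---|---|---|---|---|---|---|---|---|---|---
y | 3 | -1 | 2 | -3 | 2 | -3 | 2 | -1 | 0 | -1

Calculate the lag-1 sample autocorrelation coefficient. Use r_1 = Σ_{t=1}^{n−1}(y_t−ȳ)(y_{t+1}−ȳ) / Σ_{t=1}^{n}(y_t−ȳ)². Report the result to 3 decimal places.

Mean ȳ = (3 − 1 + 2 − 3 + 2 − 3 + 2 − 1 + 0 − 1)/10 = 0.0000
Numerator Σ_{t=1}^{9}(y_t−ȳ)(y_{t+1}−ȳ) = -31.0000
Denominator Σ(y_t−ȳ)² = 42.0000
r_1 = -31.0000 / 42.0000 = -0.738

-0.738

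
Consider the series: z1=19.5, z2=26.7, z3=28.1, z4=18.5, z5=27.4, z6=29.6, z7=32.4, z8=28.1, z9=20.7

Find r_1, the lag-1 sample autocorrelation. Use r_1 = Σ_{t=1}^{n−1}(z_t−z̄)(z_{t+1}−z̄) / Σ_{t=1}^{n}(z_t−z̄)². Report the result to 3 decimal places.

Mean z̄ = (19.5 + 26.7 + 28.1 + 18.5 + 27.4 + 29.6 + 32.4 + 28.1 + 20.7)/9 = 25.6667
Numerator Σ_{t=1}^{8}(z_t−z̄)(z_{t+1}−z̄) = 3.8822
Denominator Σ(z_t−z̄)² = 190.7800
r_1 = 3.8822 / 190.7800 = 0.020

0.020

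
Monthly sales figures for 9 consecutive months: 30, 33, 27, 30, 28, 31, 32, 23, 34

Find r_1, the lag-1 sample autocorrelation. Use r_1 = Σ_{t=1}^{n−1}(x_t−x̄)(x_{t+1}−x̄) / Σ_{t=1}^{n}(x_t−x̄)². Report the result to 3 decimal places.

-0.572

Mean x̄ = (30 + 33 + 27 + 30 + 28 + 31 + 32 + 23 + 34)/9 = 29.7778
Numerator Σ_{t=1}^{8}(x_t−x̄)(x_{t+1}−x̄) = -52.3827
Denominator Σ(x_t−x̄)² = 91.5556
r_1 = -52.3827 / 91.5556 = -0.572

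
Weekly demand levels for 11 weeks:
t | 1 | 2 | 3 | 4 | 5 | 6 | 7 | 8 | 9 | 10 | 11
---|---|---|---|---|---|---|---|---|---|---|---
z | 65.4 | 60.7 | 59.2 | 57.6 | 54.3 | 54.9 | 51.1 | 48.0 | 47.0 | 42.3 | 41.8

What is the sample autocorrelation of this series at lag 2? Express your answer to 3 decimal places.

0.428

Mean z̄ = (65.4 + 60.7 + 59.2 + 57.6 + 54.3 + 54.9 + 51.1 + 48.0 + 47.0 + 42.3 + 41.8)/11 = 52.9364
Numerator Σ_{t=1}^{9}(z_t−z̄)(z_{t+2}−z̄) = 249.2919
Denominator Σ(z_t−z̄)² = 582.4455
r_2 = 249.2919 / 582.4455 = 0.428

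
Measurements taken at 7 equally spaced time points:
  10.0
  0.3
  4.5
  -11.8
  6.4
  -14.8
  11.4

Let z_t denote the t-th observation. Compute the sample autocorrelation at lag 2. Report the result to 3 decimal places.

Mean z̄ = (10.0 + 0.3 + 4.5 − 11.8 + 6.4 − 14.8 + 11.4)/7 = 0.8571
Σ(z_t−z̄)(z_{t+2}−z̄) = (33.3061) + (7.0518) + (20.1918) + (198.1747) + (58.4376) = 317.1620
Denominator Σ(z_t−z̄)² = 644.3971
r_2 = 317.1620 / 644.3971 = 0.492

0.492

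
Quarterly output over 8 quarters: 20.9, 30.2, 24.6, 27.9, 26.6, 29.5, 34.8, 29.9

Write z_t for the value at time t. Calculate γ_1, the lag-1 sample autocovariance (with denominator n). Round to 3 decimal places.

Mean z̄ = (20.9 + 30.2 + 24.6 + 27.9 + 26.6 + 29.5 + 34.8 + 29.9)/8 = 28.0500
Deviations: -7.1500, 2.1500, -3.4500, -0.1500, -1.4500, 1.4500, 6.7500, 1.8500
Σ_{t=1}^{7}(z_t−z̄)(z_{t+1}−z̄) = -1.8825
γ_1 = -1.8825 / 8 = -0.235

-0.235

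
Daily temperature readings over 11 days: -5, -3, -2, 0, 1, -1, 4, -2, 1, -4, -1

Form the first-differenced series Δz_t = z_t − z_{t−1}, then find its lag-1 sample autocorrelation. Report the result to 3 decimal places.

First differences Δz: 2, 1, 2, 1, -2, 5, -6, 3, -5, 3
Mean of differences = 0.4000
Numerator Σ(Δz_t−Δz̄)(Δz_{t+1}−Δz̄) = -83.7600
Denominator Σ(Δz_t−Δz̄)² = 116.4000
r_1(Δz) = -83.7600 / 116.4000 = -0.720

-0.720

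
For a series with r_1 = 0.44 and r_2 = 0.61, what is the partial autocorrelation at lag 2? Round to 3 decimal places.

φ_{22} = (r_2 − r_1²) / (1 − r_1²)
r_1² = (0.44)² = 0.1936
Numerator = 0.61 − 0.1936 = 0.4164; denominator = 1 − 0.1936 = 0.8064
φ_{22} = 0.4164 / 0.8064 = 0.516

0.516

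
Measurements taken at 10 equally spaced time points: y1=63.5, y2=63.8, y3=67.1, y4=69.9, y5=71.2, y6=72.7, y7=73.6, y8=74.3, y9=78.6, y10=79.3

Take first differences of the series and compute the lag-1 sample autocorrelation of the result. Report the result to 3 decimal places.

First differences Δy: 0.3, 3.3, 2.8, 1.3, 1.5, 0.9, 0.7, 4.3, 0.7
Mean of differences = 1.7556
Numerator Σ(Δy_t−Δȳ)(Δy_{t+1}−Δȳ) = -5.2442
Denominator Σ(Δy_t−Δȳ)² = 15.3022
r_1(Δy) = -5.2442 / 15.3022 = -0.343

-0.343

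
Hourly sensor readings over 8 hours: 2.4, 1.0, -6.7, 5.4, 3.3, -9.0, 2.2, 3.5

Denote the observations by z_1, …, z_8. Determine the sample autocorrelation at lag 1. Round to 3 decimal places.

Mean z̄ = (2.4 + 1.0 − 6.7 + 5.4 + 3.3 − 9.0 + 2.2 + 3.5)/8 = 0.2625
Σ(z_t−z̄)(z_{t+1}−z̄) = (1.5764) + (-5.1348) + (-35.7698) + (15.6052) + (-28.1348) + (-17.9461) + (6.2727) = -63.5314
Denominator Σ(z_t−z̄)² = 189.2388
r_1 = -63.5314 / 189.2388 = -0.336

-0.336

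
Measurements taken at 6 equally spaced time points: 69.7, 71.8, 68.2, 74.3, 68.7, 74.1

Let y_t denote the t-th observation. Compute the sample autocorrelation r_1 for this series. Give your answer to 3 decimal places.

-0.757

Mean ȳ = (69.7 + 71.8 + 68.2 + 74.3 + 68.7 + 74.1)/6 = 71.1333
Deviations from mean: -1.4333, 0.6667, -2.9333, 3.1667, -2.4333, 2.9667
Numerator Σ_{t=1}^{5}(y_t−ȳ)(y_{t+1}−ȳ) = -27.1244
Denominator Σ(y_t−ȳ)² = 35.8533
r_1 = -27.1244 / 35.8533 = -0.757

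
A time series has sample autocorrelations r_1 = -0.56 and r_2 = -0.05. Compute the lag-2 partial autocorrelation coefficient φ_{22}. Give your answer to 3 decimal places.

-0.530

φ_{22} = (r_2 − r_1²) / (1 − r_1²)
r_1² = (-0.56)² = 0.3136
Numerator = -0.05 − 0.3136 = -0.3636; denominator = 1 − 0.3136 = 0.6864
φ_{22} = -0.3636 / 0.6864 = -0.530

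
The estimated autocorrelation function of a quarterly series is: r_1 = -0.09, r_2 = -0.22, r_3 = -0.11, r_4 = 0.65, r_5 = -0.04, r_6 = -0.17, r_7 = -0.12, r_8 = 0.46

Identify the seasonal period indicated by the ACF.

The largest autocorrelation is r_4 = 0.65, with a weaker echo at lag 8 (0.46); the remaining lags stay at or below -0.04.
The dominant spike at lag 4 indicates a seasonal period of 4.

4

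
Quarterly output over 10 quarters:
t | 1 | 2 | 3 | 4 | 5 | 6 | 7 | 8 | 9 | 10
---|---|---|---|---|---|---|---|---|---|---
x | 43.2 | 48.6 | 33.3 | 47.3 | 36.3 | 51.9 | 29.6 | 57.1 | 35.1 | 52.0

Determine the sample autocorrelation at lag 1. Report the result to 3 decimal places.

-0.853

Mean x̄ = (43.2 + 48.6 + 33.3 + 47.3 + 36.3 + 51.9 + 29.6 + 57.1 + 35.1 + 52.0)/10 = 43.4400
Numerator Σ_{t=1}^{9}(x_t−x̄)(x_{t+1}−x̄) = -672.1216
Denominator Σ(x_t−x̄)² = 787.9240
r_1 = -672.1216 / 787.9240 = -0.853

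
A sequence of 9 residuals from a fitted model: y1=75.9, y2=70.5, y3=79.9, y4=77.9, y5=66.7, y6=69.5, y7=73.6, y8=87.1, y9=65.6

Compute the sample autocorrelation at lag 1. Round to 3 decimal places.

Mean ȳ = (75.9 + 70.5 + 79.9 + 77.9 + 66.7 + 69.5 + 73.6 + 87.1 + 65.6)/9 = 74.0778
Numerator Σ_{t=1}^{8}(y_t−ȳ)(y_{t+1}−ȳ) = -113.9560
Denominator Σ(y_t−ȳ)² = 381.6956
r_1 = -113.9560 / 381.6956 = -0.299

-0.299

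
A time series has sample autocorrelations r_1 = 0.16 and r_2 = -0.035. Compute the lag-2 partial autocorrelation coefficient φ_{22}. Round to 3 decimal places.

-0.062

φ_{22} = (r_2 − r_1²) / (1 − r_1²)
r_1² = (0.16)² = 0.0256
Numerator = -0.035 − 0.0256 = -0.0606; denominator = 1 − 0.0256 = 0.9744
φ_{22} = -0.0606 / 0.9744 = -0.062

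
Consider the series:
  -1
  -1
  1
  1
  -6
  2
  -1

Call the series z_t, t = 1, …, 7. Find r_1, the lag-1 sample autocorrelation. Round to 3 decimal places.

-0.523

Mean z̄ = (-1 − 1 + 1 + 1 − 6 + 2 − 1)/7 = -0.7143
Deviations from mean: -0.2857, -0.2857, 1.7143, 1.7143, -5.2857, 2.7143, -0.2857
Numerator Σ_{t=1}^{6}(z_t−z̄)(z_{t+1}−z̄) = -21.6531
Denominator Σ(z_t−z̄)² = 41.4286
r_1 = -21.6531 / 41.4286 = -0.523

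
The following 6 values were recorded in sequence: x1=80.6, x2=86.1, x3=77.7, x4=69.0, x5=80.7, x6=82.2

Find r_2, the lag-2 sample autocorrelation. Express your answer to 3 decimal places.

Mean x̄ = (80.6 + 86.1 + 77.7 + 69.0 + 80.7 + 82.2)/6 = 79.3833
Σ(x_t−x̄)(x_{t+2}−x̄) = (-2.0481) + (-69.7414) + (-2.2164) + (-29.2464) = -103.2522
Denominator Σ(x_t−x̄)² = 166.9083
r_2 = -103.2522 / 166.9083 = -0.619

-0.619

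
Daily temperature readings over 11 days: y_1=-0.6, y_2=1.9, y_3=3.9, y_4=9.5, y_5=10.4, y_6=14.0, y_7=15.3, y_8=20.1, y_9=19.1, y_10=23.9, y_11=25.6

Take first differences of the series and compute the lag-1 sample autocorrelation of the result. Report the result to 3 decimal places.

-0.796

First differences Δy: 2.5, 2.0, 5.6, 0.9, 3.6, 1.3, 4.8, -1.0, 4.8, 1.7
Mean of differences = 2.6200
Numerator Σ(Δy_t−Δȳ)(Δy_{t+1}−Δȳ) = -30.5444
Denominator Σ(Δy_t−Δȳ)² = 38.3960
r_1(Δy) = -30.5444 / 38.3960 = -0.796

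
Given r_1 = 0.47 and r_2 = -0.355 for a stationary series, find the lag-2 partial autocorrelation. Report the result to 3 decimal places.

φ_{22} = (r_2 − r_1²) / (1 − r_1²)
r_1² = (0.47)² = 0.2209
Numerator = -0.355 − 0.2209 = -0.5759; denominator = 1 − 0.2209 = 0.7791
φ_{22} = -0.5759 / 0.7791 = -0.739

-0.739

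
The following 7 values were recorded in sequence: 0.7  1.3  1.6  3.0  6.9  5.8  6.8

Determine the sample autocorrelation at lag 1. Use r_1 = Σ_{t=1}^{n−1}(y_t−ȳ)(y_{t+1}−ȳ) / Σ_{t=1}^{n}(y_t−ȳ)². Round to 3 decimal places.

0.562

Mean ȳ = (0.7 + 1.3 + 1.6 + 3.0 + 6.9 + 5.8 + 6.8)/7 = 3.7286
Deviations from mean: -3.0286, -2.4286, -2.1286, -0.7286, 3.1714, 2.0714, 3.0714
Σ(y_t−ȳ)(y_{t+1}−ȳ) = (7.3551) + (5.1694) + (1.5508) + (-2.3106) + (6.5694) + (6.3622) = 24.6963
Denominator Σ(y_t−ȳ)² = 43.9143
r_1 = 24.6963 / 43.9143 = 0.562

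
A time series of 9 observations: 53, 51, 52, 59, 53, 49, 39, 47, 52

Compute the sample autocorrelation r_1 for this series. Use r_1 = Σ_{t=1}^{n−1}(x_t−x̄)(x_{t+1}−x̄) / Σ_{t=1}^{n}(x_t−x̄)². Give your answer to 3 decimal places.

Mean x̄ = (53 + 51 + 52 + 59 + 53 + 49 + 39 + 47 + 52)/9 = 50.5556
Numerator Σ_{t=1}^{8}(x_t−x̄)(x_{t+1}−x̄) = 84.6914
Denominator Σ(x_t−x̄)² = 236.2222
r_1 = 84.6914 / 236.2222 = 0.359

0.359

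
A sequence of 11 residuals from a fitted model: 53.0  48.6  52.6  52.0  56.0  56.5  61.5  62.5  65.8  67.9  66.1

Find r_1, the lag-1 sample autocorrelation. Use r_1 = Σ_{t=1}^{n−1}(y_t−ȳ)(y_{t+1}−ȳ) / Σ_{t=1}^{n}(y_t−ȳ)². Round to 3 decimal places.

Mean ȳ = (53.0 + 48.6 + 52.6 + 52.0 + 56.0 + 56.5 + 61.5 + 62.5 + 65.8 + 67.9 + 66.1)/11 = 58.4091
Numerator Σ_{t=1}^{10}(y_t−ȳ)(y_{t+1}−ȳ) = 347.4299
Denominator Σ(y_t−ȳ)² = 439.8891
r_1 = 347.4299 / 439.8891 = 0.790

0.790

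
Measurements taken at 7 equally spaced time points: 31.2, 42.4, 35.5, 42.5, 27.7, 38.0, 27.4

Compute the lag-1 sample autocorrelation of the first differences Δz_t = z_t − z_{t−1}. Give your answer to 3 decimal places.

First differences Δz: 11.2, -6.9, 7.0, -14.8, 10.3, -10.6
Mean of differences = -0.6333
Numerator Σ(Δz_t−Δz̄)(Δz_{t+1}−Δz̄) = -493.9878
Denominator Σ(Δz_t−Δz̄)² = 657.1333
r_1(Δz) = -493.9878 / 657.1333 = -0.752

-0.752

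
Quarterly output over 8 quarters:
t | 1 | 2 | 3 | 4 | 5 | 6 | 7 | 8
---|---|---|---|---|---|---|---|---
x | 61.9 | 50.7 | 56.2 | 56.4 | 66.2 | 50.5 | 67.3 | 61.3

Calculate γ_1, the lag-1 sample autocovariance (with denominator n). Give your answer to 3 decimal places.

-15.778

Mean x̄ = (61.9 + 50.7 + 56.2 + 56.4 + 66.2 + 50.5 + 67.3 + 61.3)/8 = 58.8125
Σ_{t=1}^{7}(x_t−x̄)(x_{t+1}−x̄) = -126.2214
γ_1 = -126.2214 / 8 = -15.778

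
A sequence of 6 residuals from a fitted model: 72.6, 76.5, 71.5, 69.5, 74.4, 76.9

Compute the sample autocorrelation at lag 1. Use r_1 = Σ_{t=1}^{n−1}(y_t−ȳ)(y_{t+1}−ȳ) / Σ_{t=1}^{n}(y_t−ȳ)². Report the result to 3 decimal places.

-0.026

Mean ȳ = (72.6 + 76.5 + 71.5 + 69.5 + 74.4 + 76.9)/6 = 73.5667
Deviations from mean: -0.9667, 2.9333, -2.0667, -4.0667, 0.8333, 3.3333
Σ(y_t−ȳ)(y_{t+1}−ȳ) = (-2.8356) + (-6.0622) + (8.4044) + (-3.3889) + (2.7778) = -1.1044
Denominator Σ(y_t−ȳ)² = 42.1533
r_1 = -1.1044 / 42.1533 = -0.026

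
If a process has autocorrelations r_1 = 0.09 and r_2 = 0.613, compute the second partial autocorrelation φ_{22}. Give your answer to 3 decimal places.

φ_{22} = (r_2 − r_1²) / (1 − r_1²)
r_1² = (0.09)² = 0.0081
Numerator = 0.613 − 0.0081 = 0.6049; denominator = 1 − 0.0081 = 0.9919
φ_{22} = 0.6049 / 0.9919 = 0.610

0.610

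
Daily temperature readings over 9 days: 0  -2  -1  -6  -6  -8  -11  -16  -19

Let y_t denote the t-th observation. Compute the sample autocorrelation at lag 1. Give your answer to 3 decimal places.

Mean ȳ = (0 − 2 − 1 − 6 − 6 − 8 − 11 − 16 − 19)/9 = -7.6667
Numerator Σ_{t=1}^{8}(y_t−ȳ)(y_{t+1}−ȳ) = 217.8889
Denominator Σ(y_t−ȳ)² = 350.0000
r_1 = 217.8889 / 350.0000 = 0.623

0.623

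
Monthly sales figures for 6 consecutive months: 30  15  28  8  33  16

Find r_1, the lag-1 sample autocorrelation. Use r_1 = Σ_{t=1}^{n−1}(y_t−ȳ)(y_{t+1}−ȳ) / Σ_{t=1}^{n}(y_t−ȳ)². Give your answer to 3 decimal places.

Mean ȳ = (30 + 15 + 28 + 8 + 33 + 16)/6 = 21.6667
Deviations from mean: 8.3333, -6.6667, 6.3333, -13.6667, 11.3333, -5.6667
Numerator Σ_{t=1}^{5}(y_t−ȳ)(y_{t+1}−ȳ) = -403.4444
Denominator Σ(y_t−ȳ)² = 501.3333
r_1 = -403.4444 / 501.3333 = -0.805

-0.805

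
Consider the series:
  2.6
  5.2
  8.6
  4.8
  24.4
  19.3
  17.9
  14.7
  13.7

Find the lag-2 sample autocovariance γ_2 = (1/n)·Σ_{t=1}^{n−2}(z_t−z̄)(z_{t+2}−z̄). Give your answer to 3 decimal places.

9.279

Mean z̄ = (2.6 + 5.2 + 8.6 + 4.8 + 24.4 + 19.3 + 17.9 + 14.7 + 13.7)/9 = 12.3556
Σ_{t=1}^{7}(z_t−z̄)(z_{t+2}−z̄) = 83.5138
γ_2 = 83.5138 / 9 = 9.279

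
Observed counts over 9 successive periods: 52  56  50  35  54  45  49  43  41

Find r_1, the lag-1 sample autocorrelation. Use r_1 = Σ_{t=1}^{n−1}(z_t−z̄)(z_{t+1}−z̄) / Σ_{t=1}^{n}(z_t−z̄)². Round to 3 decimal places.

Mean z̄ = (52 + 56 + 50 + 35 + 54 + 45 + 49 + 43 + 41)/9 = 47.2222
Numerator Σ_{t=1}^{8}(z_t−z̄)(z_{t+1}−z̄) = -50.7160
Denominator Σ(z_t−z̄)² = 367.5556
r_1 = -50.7160 / 367.5556 = -0.138

-0.138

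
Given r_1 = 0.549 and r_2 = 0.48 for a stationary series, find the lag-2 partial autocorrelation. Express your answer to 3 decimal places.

0.256

φ_{22} = (r_2 − r_1²) / (1 − r_1²)
r_1² = (0.549)² = 0.301401
Numerator = 0.48 − 0.3014 = 0.1786; denominator = 1 − 0.3014 = 0.6986
φ_{22} = 0.1786 / 0.6986 = 0.256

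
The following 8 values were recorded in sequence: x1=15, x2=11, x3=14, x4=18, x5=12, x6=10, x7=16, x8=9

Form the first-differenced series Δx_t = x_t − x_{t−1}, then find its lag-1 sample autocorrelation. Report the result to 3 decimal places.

-0.388

First differences Δx: -4, 3, 4, -6, -2, 6, -7
Mean of differences = -0.8571
Numerator Σ(Δx_t−Δx̄)(Δx_{t+1}−Δx̄) = -62.4490
Denominator Σ(Δx_t−Δx̄)² = 160.8571
r_1(Δx) = -62.4490 / 160.8571 = -0.388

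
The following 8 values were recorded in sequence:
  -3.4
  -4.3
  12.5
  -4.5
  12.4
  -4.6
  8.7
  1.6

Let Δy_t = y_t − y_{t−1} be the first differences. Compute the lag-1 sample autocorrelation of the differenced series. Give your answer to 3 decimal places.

-0.880

First differences Δy: -0.9, 16.8, -17.0, 16.9, -17.0, 13.3, -7.1
Mean of differences = 0.7143
Numerator Σ(Δy_t−Δȳ)(Δy_{t+1}−Δȳ) = -1205.6459
Denominator Σ(Δy_t−Δȳ)² = 1370.3886
r_1(Δy) = -1205.6459 / 1370.3886 = -0.880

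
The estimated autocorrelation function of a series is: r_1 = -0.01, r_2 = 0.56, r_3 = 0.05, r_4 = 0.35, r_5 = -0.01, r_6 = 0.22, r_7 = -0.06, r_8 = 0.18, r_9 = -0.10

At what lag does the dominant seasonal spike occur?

2

The largest autocorrelation is r_2 = 0.56, with weaker echoes at lags 4 (0.35), 6 (0.22) and 8 (0.18); the remaining lags stay at or below 0.05.
The dominant spike at lag 2 indicates a seasonal period of 2.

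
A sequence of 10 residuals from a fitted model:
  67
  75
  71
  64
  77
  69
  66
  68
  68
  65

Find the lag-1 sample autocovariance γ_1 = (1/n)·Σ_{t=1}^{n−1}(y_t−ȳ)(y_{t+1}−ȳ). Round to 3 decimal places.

Mean ȳ = (67 + 75 + 71 + 64 + 77 + 69 + 66 + 68 + 68 + 65)/10 = 69.0000
Σ_{t=1}^{9}(y_t−ȳ)(y_{t+1}−ȳ) = -42.0000
γ_1 = -42.0000 / 10 = -4.200

-4.200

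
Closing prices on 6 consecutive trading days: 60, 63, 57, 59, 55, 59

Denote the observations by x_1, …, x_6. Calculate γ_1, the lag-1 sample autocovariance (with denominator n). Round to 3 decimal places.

-0.727

Mean x̄ = (60 + 63 + 57 + 59 + 55 + 59)/6 = 58.8333
Deviations: 1.1667, 4.1667, -1.8333, 0.1667, -3.8333, 0.1667
Σ_{t=1}^{5}(x_t−x̄)(x_{t+1}−x̄) = -4.3611
γ_1 = -4.3611 / 6 = -0.727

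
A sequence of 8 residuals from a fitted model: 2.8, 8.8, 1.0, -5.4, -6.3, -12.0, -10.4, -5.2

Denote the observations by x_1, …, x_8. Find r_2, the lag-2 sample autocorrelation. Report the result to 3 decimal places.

0.126

Mean x̄ = (2.8 + 8.8 + 1.0 − 5.4 − 6.3 − 12.0 − 10.4 − 5.2)/8 = -3.3375
Deviations from mean: 6.1375, 12.1375, 4.3375, -2.0625, -2.9625, -8.6625, -7.0625, -1.8625
Numerator Σ_{t=1}^{6}(x_t−x̄)(x_{t+2}−x̄) = 43.6609
Denominator Σ(x_t−x̄)² = 345.2188
r_2 = 43.6609 / 345.2188 = 0.126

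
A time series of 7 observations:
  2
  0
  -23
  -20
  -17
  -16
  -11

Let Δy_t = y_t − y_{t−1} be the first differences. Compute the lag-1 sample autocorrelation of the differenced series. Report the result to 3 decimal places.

First differences Δy: -2, -23, 3, 3, 1, 5
Mean of differences = -2.1667
Numerator Σ(Δy_t−Δȳ)(Δy_{t+1}−Δȳ) = -45.3611
Denominator Σ(Δy_t−Δȳ)² = 548.8333
r_1(Δy) = -45.3611 / 548.8333 = -0.083

-0.083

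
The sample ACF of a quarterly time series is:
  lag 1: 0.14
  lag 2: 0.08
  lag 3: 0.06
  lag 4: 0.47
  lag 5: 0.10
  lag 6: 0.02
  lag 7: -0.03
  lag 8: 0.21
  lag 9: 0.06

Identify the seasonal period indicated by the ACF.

The largest autocorrelation is r_4 = 0.47, with a weaker echo at lag 8 (0.21); the remaining lags stay at or below 0.14.
The dominant spike at lag 4 indicates a seasonal period of 4.

4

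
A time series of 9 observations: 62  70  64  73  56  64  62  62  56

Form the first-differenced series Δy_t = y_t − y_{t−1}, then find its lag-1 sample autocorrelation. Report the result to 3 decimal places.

First differences Δy: 8, -6, 9, -17, 8, -2, 0, -6
Mean of differences = -0.7500
Numerator Σ(Δy_t−Δȳ)(Δy_{t+1}−Δȳ) = -413.5625
Denominator Σ(Δy_t−Δȳ)² = 569.5000
r_1(Δy) = -413.5625 / 569.5000 = -0.726

-0.726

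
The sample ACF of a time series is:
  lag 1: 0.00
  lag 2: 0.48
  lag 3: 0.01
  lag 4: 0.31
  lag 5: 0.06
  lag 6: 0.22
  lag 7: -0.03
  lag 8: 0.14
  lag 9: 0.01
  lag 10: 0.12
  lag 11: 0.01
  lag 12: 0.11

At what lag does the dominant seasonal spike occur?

2

The largest autocorrelation is r_2 = 0.48, with weaker echoes at lags 4 (0.31) and 6 (0.22); the remaining lags stay at or below 0.14.
The dominant spike at lag 2 indicates a seasonal period of 2.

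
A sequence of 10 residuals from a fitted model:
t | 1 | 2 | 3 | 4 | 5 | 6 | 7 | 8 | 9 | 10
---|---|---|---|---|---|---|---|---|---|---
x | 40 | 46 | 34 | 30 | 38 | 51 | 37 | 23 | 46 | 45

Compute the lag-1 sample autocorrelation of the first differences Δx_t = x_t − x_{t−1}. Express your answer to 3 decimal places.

-0.210

First differences Δx: 6, -12, -4, 8, 13, -14, -14, 23, -1
Mean of differences = 0.5556
Numerator Σ(Δx_t−Δx̄)(Δx_{t+1}−Δx̄) = -283.3086
Denominator Σ(Δx_t−Δx̄)² = 1348.2222
r_1(Δx) = -283.3086 / 1348.2222 = -0.210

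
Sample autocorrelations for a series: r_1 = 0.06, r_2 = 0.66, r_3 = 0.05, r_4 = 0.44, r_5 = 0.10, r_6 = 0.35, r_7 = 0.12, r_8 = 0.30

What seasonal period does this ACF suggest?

2

The largest autocorrelation is r_2 = 0.66, with weaker echoes at lags 4 (0.44), 6 (0.35) and 8 (0.30); the remaining lags stay at or below 0.12.
The dominant spike at lag 2 indicates a seasonal period of 2.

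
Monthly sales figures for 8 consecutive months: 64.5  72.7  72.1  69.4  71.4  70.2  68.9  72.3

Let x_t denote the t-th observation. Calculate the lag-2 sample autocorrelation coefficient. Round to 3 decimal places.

-0.239

Mean x̄ = (64.5 + 72.7 + 72.1 + 69.4 + 71.4 + 70.2 + 68.9 + 72.3)/8 = 70.1875
Σ(x_t−x̄)(x_{t+2}−x̄) = (-10.8773) + (-1.9786) + (2.3189) + (-0.0098) + (-1.5611) + (0.0264) = -12.0816
Denominator Σ(x_t−x̄)² = 50.5288
r_2 = -12.0816 / 50.5288 = -0.239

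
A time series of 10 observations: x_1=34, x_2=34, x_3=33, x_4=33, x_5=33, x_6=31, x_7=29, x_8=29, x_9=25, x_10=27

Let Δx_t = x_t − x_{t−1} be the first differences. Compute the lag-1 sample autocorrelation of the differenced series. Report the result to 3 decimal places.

-0.493

First differences Δx: 0, -1, 0, 0, -2, -2, 0, -4, 2
Mean of differences = -0.7778
Numerator Σ(Δx_t−Δx̄)(Δx_{t+1}−Δx̄) = -11.6049
Denominator Σ(Δx_t−Δx̄)² = 23.5556
r_1(Δx) = -11.6049 / 23.5556 = -0.493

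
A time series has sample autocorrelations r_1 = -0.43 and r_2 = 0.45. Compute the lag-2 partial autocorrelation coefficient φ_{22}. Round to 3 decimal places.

φ_{22} = (r_2 − r_1²) / (1 − r_1²)
r_1² = (-0.43)² = 0.1849
Numerator = 0.45 − 0.1849 = 0.2651; denominator = 1 − 0.1849 = 0.8151
φ_{22} = 0.2651 / 0.8151 = 0.325

0.325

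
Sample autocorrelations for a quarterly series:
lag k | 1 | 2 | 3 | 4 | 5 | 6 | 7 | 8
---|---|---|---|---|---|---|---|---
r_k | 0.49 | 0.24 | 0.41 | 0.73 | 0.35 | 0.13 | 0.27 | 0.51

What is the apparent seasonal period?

The largest autocorrelation is r_4 = 0.73, with a weaker echo at lag 8 (0.51); the remaining lags stay at or below 0.49. The elevated value at lag 1 (0.49), dropping to 0.24 at lag 2, reflects decaying short-term dependence rather than seasonality.
The dominant spike at lag 4 indicates a seasonal period of 4.

4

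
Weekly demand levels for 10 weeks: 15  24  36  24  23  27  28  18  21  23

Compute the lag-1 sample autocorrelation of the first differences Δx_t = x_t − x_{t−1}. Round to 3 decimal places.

First differences Δx: 9, 12, -12, -1, 4, 1, -10, 3, 2
Mean of differences = 0.8889
Numerator Σ(Δx_t−Δx̄)(Δx_{t+1}−Δx̄) = -56.1235
Denominator Σ(Δx_t−Δx̄)² = 492.8889
r_1(Δx) = -56.1235 / 492.8889 = -0.114

-0.114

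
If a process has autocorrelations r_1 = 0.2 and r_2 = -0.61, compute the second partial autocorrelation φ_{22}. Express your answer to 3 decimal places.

φ_{22} = (r_2 − r_1²) / (1 − r_1²)
r_1² = (0.2)² = 0.04
Numerator = -0.61 − 0.0400 = -0.6500; denominator = 1 − 0.0400 = 0.9600
φ_{22} = -0.6500 / 0.9600 = -0.677

-0.677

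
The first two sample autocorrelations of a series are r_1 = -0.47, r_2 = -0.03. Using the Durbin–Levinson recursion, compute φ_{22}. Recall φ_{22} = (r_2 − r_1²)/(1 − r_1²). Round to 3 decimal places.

-0.322

φ_{22} = (r_2 − r_1²) / (1 − r_1²)
r_1² = (-0.47)² = 0.2209
Numerator = -0.03 − 0.2209 = -0.2509; denominator = 1 − 0.2209 = 0.7791
φ_{22} = -0.2509 / 0.7791 = -0.322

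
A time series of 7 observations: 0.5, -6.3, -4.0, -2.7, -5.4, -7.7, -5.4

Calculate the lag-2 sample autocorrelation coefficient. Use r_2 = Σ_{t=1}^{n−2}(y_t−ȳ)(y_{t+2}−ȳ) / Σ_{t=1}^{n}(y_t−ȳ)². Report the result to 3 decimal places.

-0.144

Mean ȳ = (0.5 − 6.3 − 4.0 − 2.7 − 5.4 − 7.7 − 5.4)/7 = -4.4286
Deviations from mean: 4.9286, -1.8714, 0.4286, 1.7286, -0.9714, -3.2714, -0.9714
Σ(y_t−ȳ)(y_{t+2}−ȳ) = (2.1122) + (-3.2349) + (-0.4163) + (-5.6549) + (0.9437) = -6.2502
Denominator Σ(y_t−ȳ)² = 43.5543
r_2 = -6.2502 / 43.5543 = -0.144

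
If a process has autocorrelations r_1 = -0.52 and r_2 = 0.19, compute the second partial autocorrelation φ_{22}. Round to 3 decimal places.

-0.110

φ_{22} = (r_2 − r_1²) / (1 − r_1²)
r_1² = (-0.52)² = 0.2704
Numerator = 0.19 − 0.2704 = -0.0804; denominator = 1 − 0.2704 = 0.7296
φ_{22} = -0.0804 / 0.7296 = -0.110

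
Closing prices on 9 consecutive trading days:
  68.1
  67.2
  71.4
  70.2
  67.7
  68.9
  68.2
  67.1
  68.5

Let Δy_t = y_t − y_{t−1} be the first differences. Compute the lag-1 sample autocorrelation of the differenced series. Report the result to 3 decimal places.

-0.334

First differences Δy: -0.9, 4.2, -1.2, -2.5, 1.2, -0.7, -1.1, 1.4
Mean of differences = 0.0500
Numerator Σ(Δy_t−Δȳ)(Δy_{t+1}−Δȳ) = -10.4275
Denominator Σ(Δy_t−Δȳ)² = 31.2200
r_1(Δy) = -10.4275 / 31.2200 = -0.334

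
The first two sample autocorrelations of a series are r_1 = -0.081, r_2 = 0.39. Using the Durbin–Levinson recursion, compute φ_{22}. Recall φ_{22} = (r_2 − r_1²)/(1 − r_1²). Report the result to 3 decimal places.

φ_{22} = (r_2 − r_1²) / (1 − r_1²)
r_1² = (-0.081)² = 0.006561
Numerator = 0.39 − 0.0066 = 0.3834; denominator = 1 − 0.0066 = 0.9934
φ_{22} = 0.3834 / 0.9934 = 0.386

0.386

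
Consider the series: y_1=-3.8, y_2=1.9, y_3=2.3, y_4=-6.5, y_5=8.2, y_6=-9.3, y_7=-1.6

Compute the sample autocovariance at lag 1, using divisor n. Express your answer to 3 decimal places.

-19.762

Mean ȳ = (-3.8 + 1.9 + 2.3 − 6.5 + 8.2 − 9.3 − 1.6)/7 = -1.2571
Deviations: -2.5429, 3.1571, 3.5571, -5.2429, 9.4571, -8.0429, -0.3429
Σ_{t=1}^{6}(y_t−ȳ)(y_{t+1}−ȳ) = -138.3347
γ_1 = -138.3347 / 7 = -19.762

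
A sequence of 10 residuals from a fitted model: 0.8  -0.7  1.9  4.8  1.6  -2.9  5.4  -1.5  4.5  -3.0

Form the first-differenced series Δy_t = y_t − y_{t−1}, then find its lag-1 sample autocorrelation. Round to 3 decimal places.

First differences Δy: -1.5, 2.6, 2.9, -3.2, -4.5, 8.3, -6.9, 6.0, -7.5
Mean of differences = -0.4222
Numerator Σ(Δy_t−Δȳ)(Δy_{t+1}−Δȳ) = -170.2427
Denominator Σ(Δy_t−Δȳ)² = 255.0556
r_1(Δy) = -170.2427 / 255.0556 = -0.667

-0.667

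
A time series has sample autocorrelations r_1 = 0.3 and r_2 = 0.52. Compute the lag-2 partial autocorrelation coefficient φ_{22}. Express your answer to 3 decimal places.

φ_{22} = (r_2 − r_1²) / (1 − r_1²)
r_1² = (0.3)² = 0.09
Numerator = 0.52 − 0.0900 = 0.4300; denominator = 1 − 0.0900 = 0.9100
φ_{22} = 0.4300 / 0.9100 = 0.473

0.473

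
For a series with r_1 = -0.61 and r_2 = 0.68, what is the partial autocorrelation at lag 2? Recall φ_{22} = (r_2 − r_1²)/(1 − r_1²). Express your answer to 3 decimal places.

0.490

φ_{22} = (r_2 − r_1²) / (1 − r_1²)
r_1² = (-0.61)² = 0.3721
Numerator = 0.68 − 0.3721 = 0.3079; denominator = 1 − 0.3721 = 0.6279
φ_{22} = 0.3079 / 0.6279 = 0.490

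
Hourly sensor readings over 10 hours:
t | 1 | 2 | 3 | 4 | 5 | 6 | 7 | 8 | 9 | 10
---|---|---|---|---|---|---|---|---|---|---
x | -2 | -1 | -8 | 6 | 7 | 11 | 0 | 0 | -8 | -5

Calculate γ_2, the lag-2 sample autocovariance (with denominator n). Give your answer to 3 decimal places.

Mean x̄ = (-2 − 1 − 8 + 6 + 7 + 11 + 0 + 0 − 8 − 5)/10 = 0.0000
Σ_{t=1}^{8}(x_t−x̄)(x_{t+2}−x̄) = 20.0000
γ_2 = 20.0000 / 10 = 2.000

2.000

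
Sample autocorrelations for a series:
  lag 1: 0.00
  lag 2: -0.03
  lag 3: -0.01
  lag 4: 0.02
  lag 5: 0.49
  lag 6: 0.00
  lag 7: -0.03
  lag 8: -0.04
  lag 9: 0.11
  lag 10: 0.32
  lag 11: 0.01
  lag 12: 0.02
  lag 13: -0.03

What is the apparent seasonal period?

5

The largest autocorrelation is r_5 = 0.49, with a weaker echo at lag 10 (0.32); the remaining lags stay at or below 0.11.
The dominant spike at lag 5 indicates a seasonal period of 5.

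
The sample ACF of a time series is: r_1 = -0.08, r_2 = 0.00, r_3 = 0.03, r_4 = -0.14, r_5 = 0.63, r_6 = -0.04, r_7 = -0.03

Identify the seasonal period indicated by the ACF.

5

The largest autocorrelation is r_5 = 0.63; the remaining lags stay at or below 0.03.
The dominant spike at lag 5 indicates a seasonal period of 5.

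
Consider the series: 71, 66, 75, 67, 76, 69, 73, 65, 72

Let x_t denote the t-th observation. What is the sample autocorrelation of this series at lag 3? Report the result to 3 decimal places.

-0.600

Mean x̄ = (71 + 66 + 75 + 67 + 76 + 69 + 73 + 65 + 72)/9 = 70.4444
Numerator Σ_{t=1}^{6}(x_t−x̄)(x_{t+3}−x̄) = -74.4815
Denominator Σ(x_t−x̄)² = 124.2222
r_3 = -74.4815 / 124.2222 = -0.600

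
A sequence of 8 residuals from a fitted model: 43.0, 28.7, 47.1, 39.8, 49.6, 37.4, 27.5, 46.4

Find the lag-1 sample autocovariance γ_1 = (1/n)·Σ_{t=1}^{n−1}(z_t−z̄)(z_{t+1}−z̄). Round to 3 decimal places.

-23.819

Mean z̄ = (43.0 + 28.7 + 47.1 + 39.8 + 49.6 + 37.4 + 27.5 + 46.4)/8 = 39.9375
Deviations: 3.0625, -11.2375, 7.1625, -0.1375, 9.6625, -2.5375, -12.4375, 6.4625
Σ_{t=1}^{7}(z_t−z̄)(z_{t+1}−z̄) = -190.5527
γ_1 = -190.5527 / 8 = -23.819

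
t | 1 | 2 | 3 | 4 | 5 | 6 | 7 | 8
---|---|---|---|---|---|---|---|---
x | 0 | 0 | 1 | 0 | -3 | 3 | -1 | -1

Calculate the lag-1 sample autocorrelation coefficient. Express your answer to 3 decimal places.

-0.528

Mean x̄ = (0 + 0 + 1 + 0 − 3 + 3 − 1 − 1)/8 = -0.1250
Deviations from mean: 0.1250, 0.1250, 1.1250, 0.1250, -2.8750, 3.1250, -0.8750, -0.8750
Numerator Σ_{t=1}^{7}(x_t−x̄)(x_{t+1}−x̄) = -11.0156
Denominator Σ(x_t−x̄)² = 20.8750
r_1 = -11.0156 / 20.8750 = -0.528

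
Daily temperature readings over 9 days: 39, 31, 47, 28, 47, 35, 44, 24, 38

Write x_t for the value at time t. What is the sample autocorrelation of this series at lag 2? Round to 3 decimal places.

Mean x̄ = (39 + 31 + 47 + 28 + 47 + 35 + 44 + 24 + 38)/9 = 37.0000
Numerator Σ_{t=1}^{7}(x_t−x̄)(x_{t+2}−x̄) = 295.0000
Denominator Σ(x_t−x̄)² = 544.0000
r_2 = 295.0000 / 544.0000 = 0.542

0.542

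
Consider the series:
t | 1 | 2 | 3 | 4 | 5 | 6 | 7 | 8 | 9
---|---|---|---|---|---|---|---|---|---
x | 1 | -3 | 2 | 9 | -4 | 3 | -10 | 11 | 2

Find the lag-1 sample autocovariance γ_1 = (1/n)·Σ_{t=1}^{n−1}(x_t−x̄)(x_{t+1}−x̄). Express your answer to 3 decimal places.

-18.697

Mean x̄ = (1 − 3 + 2 + 9 − 4 + 3 − 10 + 11 + 2)/9 = 1.2222
Σ_{t=1}^{8}(x_t−x̄)(x_{t+1}−x̄) = -168.2716
γ_1 = -168.2716 / 9 = -18.697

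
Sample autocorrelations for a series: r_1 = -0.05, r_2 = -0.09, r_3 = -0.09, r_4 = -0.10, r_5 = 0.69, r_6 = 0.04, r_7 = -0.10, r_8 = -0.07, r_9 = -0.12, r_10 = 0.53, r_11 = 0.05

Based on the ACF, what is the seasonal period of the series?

The largest autocorrelation is r_5 = 0.69, with a weaker echo at lag 10 (0.53); the remaining lags stay at or below 0.05.
The dominant spike at lag 5 indicates a seasonal period of 5.

5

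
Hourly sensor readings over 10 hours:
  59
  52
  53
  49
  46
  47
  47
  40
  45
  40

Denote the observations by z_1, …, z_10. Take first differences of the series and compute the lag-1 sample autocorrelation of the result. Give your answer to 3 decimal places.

-0.602

First differences Δz: -7, 1, -4, -3, 1, 0, -7, 5, -5
Mean of differences = -2.1111
Numerator Σ(Δz_t−Δz̄)(Δz_{t+1}−Δz̄) = -81.2346
Denominator Σ(Δz_t−Δz̄)² = 134.8889
r_1(Δz) = -81.2346 / 134.8889 = -0.602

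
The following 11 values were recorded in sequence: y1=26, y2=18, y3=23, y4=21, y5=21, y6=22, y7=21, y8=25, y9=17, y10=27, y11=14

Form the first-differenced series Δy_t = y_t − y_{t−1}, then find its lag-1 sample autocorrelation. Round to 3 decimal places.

First differences Δy: -8, 5, -2, 0, 1, -1, 4, -8, 10, -13
Mean of differences = -1.2000
Numerator Σ(Δy_t−Δȳ)(Δy_{t+1}−Δȳ) = -287.6400
Denominator Σ(Δy_t−Δȳ)² = 429.6000
r_1(Δy) = -287.6400 / 429.6000 = -0.670

-0.670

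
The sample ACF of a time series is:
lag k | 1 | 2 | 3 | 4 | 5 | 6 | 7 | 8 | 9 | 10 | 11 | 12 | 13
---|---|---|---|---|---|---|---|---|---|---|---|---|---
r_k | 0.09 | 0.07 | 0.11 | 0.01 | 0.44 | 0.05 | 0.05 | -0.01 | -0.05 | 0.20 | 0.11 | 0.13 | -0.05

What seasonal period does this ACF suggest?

The largest autocorrelation is r_5 = 0.44, with a weaker echo at lag 10 (0.20); the remaining lags stay at or below 0.13.
The dominant spike at lag 5 indicates a seasonal period of 5.

5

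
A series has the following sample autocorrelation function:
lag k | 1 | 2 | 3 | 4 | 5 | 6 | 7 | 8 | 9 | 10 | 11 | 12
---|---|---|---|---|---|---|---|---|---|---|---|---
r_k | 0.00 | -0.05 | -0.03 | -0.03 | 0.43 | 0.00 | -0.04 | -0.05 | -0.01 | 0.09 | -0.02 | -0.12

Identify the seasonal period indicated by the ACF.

5

The largest autocorrelation is r_5 = 0.43; the remaining lags stay at or below 0.09.
The dominant spike at lag 5 indicates a seasonal period of 5.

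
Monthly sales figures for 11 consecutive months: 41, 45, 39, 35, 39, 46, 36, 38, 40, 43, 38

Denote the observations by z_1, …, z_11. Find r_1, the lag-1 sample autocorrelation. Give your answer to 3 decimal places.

-0.148

Mean z̄ = (41 + 45 + 39 + 35 + 39 + 46 + 36 + 38 + 40 + 43 + 38)/11 = 40.0000
Numerator Σ_{t=1}^{10}(z_t−z̄)(z_{t+1}−z̄) = -18.0000
Denominator Σ(z_t−z̄)² = 122.0000
r_1 = -18.0000 / 122.0000 = -0.148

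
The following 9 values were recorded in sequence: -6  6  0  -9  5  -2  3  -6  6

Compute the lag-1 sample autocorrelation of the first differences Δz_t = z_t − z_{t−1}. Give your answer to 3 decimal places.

-0.561

First differences Δz: 12, -6, -9, 14, -7, 5, -9, 12
Mean of differences = 1.5000
Numerator Σ(Δz_t−Δz̄)(Δz_{t+1}−Δz̄) = -414.2500
Denominator Σ(Δz_t−Δz̄)² = 738.0000
r_1(Δz) = -414.2500 / 738.0000 = -0.561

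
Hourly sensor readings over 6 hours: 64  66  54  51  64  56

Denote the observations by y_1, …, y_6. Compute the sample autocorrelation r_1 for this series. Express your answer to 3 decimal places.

Mean ȳ = (64 + 66 + 54 + 51 + 64 + 56)/6 = 59.1667
Deviations from mean: 4.8333, 6.8333, -5.1667, -8.1667, 4.8333, -3.1667
Σ(y_t−ȳ)(y_{t+1}−ȳ) = (33.0278) + (-35.3056) + (42.1944) + (-39.4722) + (-15.3056) = -14.8611
Denominator Σ(y_t−ȳ)² = 196.8333
r_1 = -14.8611 / 196.8333 = -0.076

-0.076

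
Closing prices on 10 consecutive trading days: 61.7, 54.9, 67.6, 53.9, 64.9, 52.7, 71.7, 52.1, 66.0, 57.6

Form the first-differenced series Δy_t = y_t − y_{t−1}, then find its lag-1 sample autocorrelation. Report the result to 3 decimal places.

First differences Δy: -6.8, 12.7, -13.7, 11.0, -12.2, 19.0, -19.6, 13.9, -8.4
Mean of differences = -0.4556
Numerator Σ(Δy_t−Δȳ)(Δy_{t+1}−Δȳ) = -1533.8009
Denominator Σ(Δy_t−Δȳ)² = 1672.1222
r_1(Δy) = -1533.8009 / 1672.1222 = -0.917

-0.917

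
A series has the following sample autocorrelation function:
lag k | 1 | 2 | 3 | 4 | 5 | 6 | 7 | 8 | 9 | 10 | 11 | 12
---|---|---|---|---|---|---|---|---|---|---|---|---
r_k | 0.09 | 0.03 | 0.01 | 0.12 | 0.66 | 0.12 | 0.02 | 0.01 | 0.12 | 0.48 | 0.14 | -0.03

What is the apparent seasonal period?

The largest autocorrelation is r_5 = 0.66, with a weaker echo at lag 10 (0.48); the remaining lags stay at or below 0.14.
The dominant spike at lag 5 indicates a seasonal period of 5.

5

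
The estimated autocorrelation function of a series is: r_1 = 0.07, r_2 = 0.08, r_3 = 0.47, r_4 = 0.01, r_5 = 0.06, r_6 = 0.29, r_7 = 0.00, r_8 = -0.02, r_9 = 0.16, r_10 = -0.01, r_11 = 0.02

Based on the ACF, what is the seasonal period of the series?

The largest autocorrelation is r_3 = 0.47, with weaker echoes at lags 6 (0.29) and 9 (0.16); the remaining lags stay at or below 0.08.
The dominant spike at lag 3 indicates a seasonal period of 3.

3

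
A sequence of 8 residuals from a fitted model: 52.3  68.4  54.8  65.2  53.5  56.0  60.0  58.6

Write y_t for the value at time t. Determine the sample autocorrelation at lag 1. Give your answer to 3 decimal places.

-0.648

Mean ȳ = (52.3 + 68.4 + 54.8 + 65.2 + 53.5 + 56.0 + 60.0 + 58.6)/8 = 58.6000
Deviations from mean: -6.3000, 9.8000, -3.8000, 6.6000, -5.1000, -2.6000, 1.4000, 0.0000
Σ(y_t−ȳ)(y_{t+1}−ȳ) = (-61.7400) + (-37.2400) + (-25.0800) + (-33.6600) + (13.2600) + (-3.6400) + (0.0000) = -148.1000
Denominator Σ(y_t−ȳ)² = 228.4600
r_1 = -148.1000 / 228.4600 = -0.648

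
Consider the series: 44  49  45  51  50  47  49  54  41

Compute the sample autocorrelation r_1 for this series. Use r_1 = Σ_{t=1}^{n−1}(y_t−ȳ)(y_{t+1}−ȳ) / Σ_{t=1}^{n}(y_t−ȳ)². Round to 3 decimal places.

Mean ȳ = (44 + 49 + 45 + 51 + 50 + 47 + 49 + 54 + 41)/9 = 47.7778
Numerator Σ_{t=1}^{8}(y_t−ȳ)(y_{t+1}−ȳ) = -47.0494
Denominator Σ(y_t−ȳ)² = 125.5556
r_1 = -47.0494 / 125.5556 = -0.375

-0.375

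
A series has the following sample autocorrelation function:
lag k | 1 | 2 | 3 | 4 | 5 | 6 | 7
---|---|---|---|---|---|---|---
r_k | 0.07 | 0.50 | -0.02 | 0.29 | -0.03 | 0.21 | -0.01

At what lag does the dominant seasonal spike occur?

2

The largest autocorrelation is r_2 = 0.50, with weaker echoes at lags 4 (0.29) and 6 (0.21); the remaining lags stay at or below 0.07.
The dominant spike at lag 2 indicates a seasonal period of 2.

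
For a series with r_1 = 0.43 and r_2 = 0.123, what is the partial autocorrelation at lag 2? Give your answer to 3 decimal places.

φ_{22} = (r_2 − r_1²) / (1 − r_1²)
r_1² = (0.43)² = 0.1849
Numerator = 0.123 − 0.1849 = -0.0619; denominator = 1 − 0.1849 = 0.8151
φ_{22} = -0.0619 / 0.8151 = -0.076

-0.076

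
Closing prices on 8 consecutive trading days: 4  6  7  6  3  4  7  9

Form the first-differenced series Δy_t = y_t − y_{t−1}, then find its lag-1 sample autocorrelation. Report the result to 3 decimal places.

0.345

First differences Δy: 2, 1, -1, -3, 1, 3, 2
Mean of differences = 0.7143
Numerator Σ(Δy_t−Δȳ)(Δy_{t+1}−Δȳ) = 8.7755
Denominator Σ(Δy_t−Δȳ)² = 25.4286
r_1(Δy) = 8.7755 / 25.4286 = 0.345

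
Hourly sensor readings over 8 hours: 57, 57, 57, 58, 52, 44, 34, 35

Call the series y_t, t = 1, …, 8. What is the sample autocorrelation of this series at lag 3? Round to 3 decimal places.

Mean ȳ = (57 + 57 + 57 + 58 + 52 + 44 + 34 + 35)/8 = 49.2500
Deviations from mean: 7.7500, 7.7500, 7.7500, 8.7500, 2.7500, -5.2500, -15.2500, -14.2500
Numerator Σ_{t=1}^{5}(y_t−ȳ)(y_{t+3}−ȳ) = -124.1875
Denominator Σ(y_t−ȳ)² = 727.5000
r_3 = -124.1875 / 727.5000 = -0.171

-0.171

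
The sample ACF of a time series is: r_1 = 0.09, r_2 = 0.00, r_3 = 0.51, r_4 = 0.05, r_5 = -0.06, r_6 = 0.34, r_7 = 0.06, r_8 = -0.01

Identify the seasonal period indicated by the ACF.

The largest autocorrelation is r_3 = 0.51, with a weaker echo at lag 6 (0.34); the remaining lags stay at or below 0.09.
The dominant spike at lag 3 indicates a seasonal period of 3.

3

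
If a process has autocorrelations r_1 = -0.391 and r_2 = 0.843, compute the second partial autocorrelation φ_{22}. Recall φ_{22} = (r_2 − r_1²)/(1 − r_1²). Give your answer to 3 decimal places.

φ_{22} = (r_2 − r_1²) / (1 − r_1²)
r_1² = (-0.391)² = 0.152881
Numerator = 0.843 − 0.1529 = 0.6901; denominator = 1 − 0.1529 = 0.8471
φ_{22} = 0.6901 / 0.8471 = 0.815

0.815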